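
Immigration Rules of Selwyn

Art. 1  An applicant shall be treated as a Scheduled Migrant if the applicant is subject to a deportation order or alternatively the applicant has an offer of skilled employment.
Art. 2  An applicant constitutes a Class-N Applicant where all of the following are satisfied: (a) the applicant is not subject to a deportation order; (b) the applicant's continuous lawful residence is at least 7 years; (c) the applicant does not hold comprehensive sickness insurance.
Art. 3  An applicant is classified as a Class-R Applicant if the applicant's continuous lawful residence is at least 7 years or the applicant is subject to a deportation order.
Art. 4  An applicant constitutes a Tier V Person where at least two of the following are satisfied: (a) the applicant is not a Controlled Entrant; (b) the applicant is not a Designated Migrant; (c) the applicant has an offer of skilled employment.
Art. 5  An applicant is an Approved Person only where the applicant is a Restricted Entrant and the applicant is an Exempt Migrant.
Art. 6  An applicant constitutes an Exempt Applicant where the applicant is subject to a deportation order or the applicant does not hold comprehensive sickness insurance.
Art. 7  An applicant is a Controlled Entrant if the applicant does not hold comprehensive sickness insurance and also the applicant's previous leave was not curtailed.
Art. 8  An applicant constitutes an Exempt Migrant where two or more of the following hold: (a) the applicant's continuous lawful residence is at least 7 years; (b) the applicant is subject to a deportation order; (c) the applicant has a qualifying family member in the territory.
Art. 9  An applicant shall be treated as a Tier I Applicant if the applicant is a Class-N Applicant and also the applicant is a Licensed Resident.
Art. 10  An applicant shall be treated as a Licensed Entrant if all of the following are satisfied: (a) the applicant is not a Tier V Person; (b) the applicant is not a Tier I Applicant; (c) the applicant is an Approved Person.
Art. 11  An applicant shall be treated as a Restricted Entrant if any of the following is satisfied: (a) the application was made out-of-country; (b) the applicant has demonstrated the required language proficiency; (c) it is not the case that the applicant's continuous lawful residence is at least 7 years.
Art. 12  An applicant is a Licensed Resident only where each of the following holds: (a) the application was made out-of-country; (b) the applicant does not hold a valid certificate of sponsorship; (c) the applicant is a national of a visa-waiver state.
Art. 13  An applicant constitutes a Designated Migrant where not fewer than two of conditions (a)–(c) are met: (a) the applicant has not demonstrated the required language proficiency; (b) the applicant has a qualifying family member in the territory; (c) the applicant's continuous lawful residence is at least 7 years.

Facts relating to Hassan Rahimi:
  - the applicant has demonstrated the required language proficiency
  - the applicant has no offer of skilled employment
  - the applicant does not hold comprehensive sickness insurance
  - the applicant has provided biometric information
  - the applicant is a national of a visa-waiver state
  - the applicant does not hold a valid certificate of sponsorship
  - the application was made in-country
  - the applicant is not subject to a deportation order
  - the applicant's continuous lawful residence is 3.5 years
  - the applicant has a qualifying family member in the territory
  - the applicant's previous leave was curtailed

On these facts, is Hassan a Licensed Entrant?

Under article 7: the applicant does not hold comprehensive sickness insurance? yes; and the applicant's previous leave was not curtailed? no. So the applicant is not a Controlled Entrant.
Under article 13: the applicant has not demonstrated the required language proficiency? no; the applicant has a qualifying family member in the territory? yes; applicant's continuous lawful residence: 3.5 years ≥ 7 years? no — 1 of 3 hold (need ≥2) → not satisfied.
Under article 4: not a Controlled Entrant (article 7)? yes; not a Designated Migrant (article 13)? yes; the applicant has an offer of skilled employment? no — 2 of 3 hold (need ≥2) → satisfied.
Under article 2: the applicant is not subject to a deportation order? yes; and applicant's continuous lawful residence: 3.5 years ≥ 7 years? no; and the applicant does not hold comprehensive sickness insurance? yes. So the applicant is not a Class-N Applicant.
Under article 12: the application was made out-of-country? no; and the applicant does not hold a valid certificate of sponsorship? yes; and the applicant is a national of a visa-waiver state? yes. So the applicant is not a Licensed Resident.
Under article 9: Class-N Applicant (article 2)? no; and Licensed Resident (article 12)? no. So the applicant is not a Tier I Applicant.
Under article 11: the application was made out-of-country? no; or the applicant has demonstrated the required language proficiency? yes; or applicant's continuous lawful residence: 3.5 years ≥ 7 years? no, so negated condition yes. So the applicant is a Restricted Entrant.
Under article 8: applicant's continuous lawful residence: 3.5 years ≥ 7 years? no; the applicant is subject to a deportation order? no; the applicant has a qualifying family member in the territory? yes — 1 of 3 hold (need ≥2) → not satisfied.
Under article 5: Restricted Entrant (article 11)? yes; and Exempt Migrant (article 8)? no. So the applicant is not an Approved Person.
Under article 10: not a Tier V Person (article 4)? no; and not a Tier I Applicant (article 9)? yes; and Approved Person (article 5)? no. So the applicant is not a Licensed Entrant.

No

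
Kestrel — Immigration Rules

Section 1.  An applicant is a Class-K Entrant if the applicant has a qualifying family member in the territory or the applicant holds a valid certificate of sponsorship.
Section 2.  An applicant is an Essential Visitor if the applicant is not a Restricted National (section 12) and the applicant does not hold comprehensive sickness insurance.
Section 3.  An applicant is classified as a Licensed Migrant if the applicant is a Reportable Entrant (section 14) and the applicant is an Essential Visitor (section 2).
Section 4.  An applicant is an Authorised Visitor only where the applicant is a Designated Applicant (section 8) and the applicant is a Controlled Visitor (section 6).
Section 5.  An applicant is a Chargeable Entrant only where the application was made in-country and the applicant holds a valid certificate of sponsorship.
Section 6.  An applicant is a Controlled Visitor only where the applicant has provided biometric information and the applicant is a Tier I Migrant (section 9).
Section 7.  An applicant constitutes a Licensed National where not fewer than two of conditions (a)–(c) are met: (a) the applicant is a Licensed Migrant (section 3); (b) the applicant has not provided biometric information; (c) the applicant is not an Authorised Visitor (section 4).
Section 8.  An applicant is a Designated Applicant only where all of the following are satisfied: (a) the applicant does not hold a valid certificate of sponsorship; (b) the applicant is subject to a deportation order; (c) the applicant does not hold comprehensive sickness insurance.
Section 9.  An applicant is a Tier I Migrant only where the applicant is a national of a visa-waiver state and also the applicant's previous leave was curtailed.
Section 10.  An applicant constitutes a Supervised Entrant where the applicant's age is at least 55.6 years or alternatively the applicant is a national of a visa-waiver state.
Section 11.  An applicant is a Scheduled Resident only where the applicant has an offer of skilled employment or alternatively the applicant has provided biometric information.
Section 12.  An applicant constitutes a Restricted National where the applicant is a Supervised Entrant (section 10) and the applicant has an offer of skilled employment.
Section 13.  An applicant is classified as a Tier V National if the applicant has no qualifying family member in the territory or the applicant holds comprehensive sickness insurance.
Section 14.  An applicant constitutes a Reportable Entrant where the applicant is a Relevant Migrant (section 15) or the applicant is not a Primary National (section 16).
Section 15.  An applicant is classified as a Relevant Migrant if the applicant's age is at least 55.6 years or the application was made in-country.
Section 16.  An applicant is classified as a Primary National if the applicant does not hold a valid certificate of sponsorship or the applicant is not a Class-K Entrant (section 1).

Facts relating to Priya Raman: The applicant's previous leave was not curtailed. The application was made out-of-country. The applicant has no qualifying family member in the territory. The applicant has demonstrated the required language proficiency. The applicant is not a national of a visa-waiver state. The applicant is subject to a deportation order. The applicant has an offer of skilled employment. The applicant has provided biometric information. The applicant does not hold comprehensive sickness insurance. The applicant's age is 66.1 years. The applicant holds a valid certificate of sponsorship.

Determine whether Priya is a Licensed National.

No

Under section 15: applicant's age: 66.1 years ≥ 55.6 years? yes; or the application was made in-country? no. So the applicant is a Relevant Migrant.
Under section 1: the applicant has a qualifying family member in the territory? no; or the applicant holds a valid certificate of sponsorship? yes. So the applicant is a Class-K Entrant.
Under section 16: the applicant does not hold a valid certificate of sponsorship? no; or not a Class-K Entrant (section 1)? no. So the applicant is not a Primary National.
Under section 14: Relevant Migrant (section 15)? yes; or not a Primary National (section 16)? yes. So the applicant is a Reportable Entrant.
Under section 10: applicant's age: 66.1 years ≥ 55.6 years? yes; or the applicant is a national of a visa-waiver state? no. So the applicant is a Supervised Entrant.
Under section 12: Supervised Entrant (section 10)? yes; and the applicant has an offer of skilled employment? yes. So the applicant is a Restricted National.
Under section 2: not a Restricted National (section 12)? no; and the applicant does not hold comprehensive sickness insurance? yes. So the applicant is not an Essential Visitor.
Under section 3: Reportable Entrant (section 14)? yes; and Essential Visitor (section 2)? no. So the applicant is not a Licensed Migrant.
Under section 8: the applicant does not hold a valid certificate of sponsorship? no; and the applicant is subject to a deportation order? yes; and the applicant does not hold comprehensive sickness insurance? yes. So the applicant is not a Designated Applicant.
Under section 9: the applicant is a national of a visa-waiver state? no; and the applicant's previous leave was curtailed? no. So the applicant is not a Tier I Migrant.
Under section 6: the applicant has provided biometric information? yes; and Tier I Migrant (section 9)? no. So the applicant is not a Controlled Visitor.
Under section 4: Designated Applicant (section 8)? no; and Controlled Visitor (section 6)? no. So the applicant is not an Authorised Visitor.
Under section 7: Licensed Migrant (section 3)? no; the applicant has not provided biometric information? no; not an Authorised Visitor (section 4)? yes — 1 of 3 hold (need ≥2) → not satisfied.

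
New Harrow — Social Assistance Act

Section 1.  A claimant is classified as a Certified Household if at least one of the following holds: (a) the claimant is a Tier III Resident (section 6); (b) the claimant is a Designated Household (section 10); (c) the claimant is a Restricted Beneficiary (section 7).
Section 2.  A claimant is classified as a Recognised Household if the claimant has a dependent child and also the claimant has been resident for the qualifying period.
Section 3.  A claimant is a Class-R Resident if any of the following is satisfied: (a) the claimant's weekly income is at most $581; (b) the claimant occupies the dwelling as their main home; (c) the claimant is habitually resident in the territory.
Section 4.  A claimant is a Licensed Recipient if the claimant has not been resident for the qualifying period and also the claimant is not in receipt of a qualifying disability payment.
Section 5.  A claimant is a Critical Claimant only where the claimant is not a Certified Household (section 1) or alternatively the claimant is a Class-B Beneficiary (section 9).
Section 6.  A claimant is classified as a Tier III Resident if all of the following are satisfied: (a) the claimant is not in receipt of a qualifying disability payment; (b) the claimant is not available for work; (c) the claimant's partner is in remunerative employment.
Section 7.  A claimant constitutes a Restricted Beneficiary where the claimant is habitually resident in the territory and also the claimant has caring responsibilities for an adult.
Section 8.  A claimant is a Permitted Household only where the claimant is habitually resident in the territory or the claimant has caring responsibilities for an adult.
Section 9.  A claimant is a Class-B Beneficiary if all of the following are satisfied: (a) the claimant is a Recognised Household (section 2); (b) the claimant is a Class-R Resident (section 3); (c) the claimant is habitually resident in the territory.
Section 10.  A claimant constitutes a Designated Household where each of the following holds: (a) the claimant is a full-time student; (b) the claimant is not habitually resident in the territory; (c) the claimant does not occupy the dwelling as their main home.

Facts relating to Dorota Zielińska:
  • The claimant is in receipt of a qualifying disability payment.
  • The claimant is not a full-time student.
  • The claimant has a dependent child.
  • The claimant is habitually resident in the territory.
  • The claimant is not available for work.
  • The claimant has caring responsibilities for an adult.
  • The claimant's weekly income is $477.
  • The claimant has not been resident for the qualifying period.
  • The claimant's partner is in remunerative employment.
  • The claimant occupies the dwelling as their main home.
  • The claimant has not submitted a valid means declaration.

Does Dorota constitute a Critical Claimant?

Under section 6: the claimant is not in receipt of a qualifying disability payment? no; and the claimant is not available for work? yes; and the claimant's partner is in remunerative employment? yes. So the claimant is not a Tier III Resident.
Under section 10: the claimant is a full-time student? no; and the claimant is not habitually resident in the territory? no; and the claimant does not occupy the dwelling as their main home? no. So the claimant is not a Designated Household.
Under section 7: the claimant is habitually resident in the territory? yes; and the claimant has caring responsibilities for an adult? yes. So the claimant is a Restricted Beneficiary.
Under section 1: Tier III Resident (section 6)? no; or Designated Household (section 10)? no; or Restricted Beneficiary (section 7)? yes. So the claimant is a Certified Household.
Under section 2: the claimant has a dependent child? yes; and the claimant has been resident for the qualifying period? no. So the claimant is not a Recognised Household.
Under section 3: claimant's weekly income: $477 ≤ $581? yes; or the claimant occupies the dwelling as their main home? yes; or the claimant is habitually resident in the territory? yes. So the claimant is a Class-R Resident.
Under section 9: Recognised Household (section 2)? no; and Class-R Resident (section 3)? yes; and the claimant is habitually resident in the territory? yes. So the claimant is not a Class-B Beneficiary.
Under section 5: not a Certified Household (section 1)? no; or Class-B Beneficiary (section 9)? no. So the claimant is not a Critical Claimant.

No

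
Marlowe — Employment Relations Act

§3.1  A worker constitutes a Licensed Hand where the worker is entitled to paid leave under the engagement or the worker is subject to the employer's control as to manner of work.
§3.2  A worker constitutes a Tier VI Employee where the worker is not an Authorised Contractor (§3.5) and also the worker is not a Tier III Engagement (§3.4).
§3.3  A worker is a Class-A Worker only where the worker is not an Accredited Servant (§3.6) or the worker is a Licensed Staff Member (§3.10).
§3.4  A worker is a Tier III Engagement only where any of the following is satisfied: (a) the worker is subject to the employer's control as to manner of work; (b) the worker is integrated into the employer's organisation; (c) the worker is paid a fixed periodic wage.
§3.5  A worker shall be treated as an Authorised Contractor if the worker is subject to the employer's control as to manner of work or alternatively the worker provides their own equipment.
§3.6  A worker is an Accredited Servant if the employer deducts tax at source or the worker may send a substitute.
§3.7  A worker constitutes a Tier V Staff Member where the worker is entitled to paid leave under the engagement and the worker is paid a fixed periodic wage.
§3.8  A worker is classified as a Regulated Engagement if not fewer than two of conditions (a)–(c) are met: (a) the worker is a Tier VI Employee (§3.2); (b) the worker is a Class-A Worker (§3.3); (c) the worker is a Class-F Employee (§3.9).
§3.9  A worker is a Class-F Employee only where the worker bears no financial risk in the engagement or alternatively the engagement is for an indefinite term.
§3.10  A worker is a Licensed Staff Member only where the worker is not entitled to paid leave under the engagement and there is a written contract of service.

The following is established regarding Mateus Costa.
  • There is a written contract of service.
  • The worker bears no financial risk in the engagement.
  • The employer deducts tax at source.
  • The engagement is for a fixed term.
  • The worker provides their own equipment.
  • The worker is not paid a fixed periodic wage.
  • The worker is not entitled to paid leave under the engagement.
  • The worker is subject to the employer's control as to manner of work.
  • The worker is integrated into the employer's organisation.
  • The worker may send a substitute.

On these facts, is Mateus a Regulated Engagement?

Yes

§3.5 — Authorised Contractor: [the worker is subject to the employer's control as to manner of work? yes] OR [the worker provides their own equipment? yes] → satisfied.
§3.4 — Tier III Engagement: [the worker is subject to the employer's control as to manner of work? yes] OR [the worker is integrated into the employer's organisation? yes] OR [the worker is paid a fixed periodic wage? no] → satisfied.
§3.2 — Tier VI Employee: [not an Authorised Contractor (§3.5)? no] AND [not a Tier III Engagement (§3.4)? no] → not satisfied.
§3.6 — Accredited Servant: [the employer deducts tax at source? yes] OR [the worker may send a substitute? yes] → satisfied.
§3.10 — Licensed Staff Member: [the worker is not entitled to paid leave under the engagement? yes] AND [there is a written contract of service? yes] → satisfied.
§3.3 — Class-A Worker: [not an Accredited Servant (§3.6)? no] OR [Licensed Staff Member (§3.10)? yes] → satisfied.
§3.9 — Class-F Employee: [the worker bears no financial risk in the engagement? yes] OR [the engagement is for an indefinite term? no] → satisfied.
§3.8 — Regulated Engagement: Tier VI Employee (§3.2)? no; Class-A Worker (§3.3)? yes; Class-F Employee (§3.9)? yes — 2 of 3 hold (need ≥2) → satisfied.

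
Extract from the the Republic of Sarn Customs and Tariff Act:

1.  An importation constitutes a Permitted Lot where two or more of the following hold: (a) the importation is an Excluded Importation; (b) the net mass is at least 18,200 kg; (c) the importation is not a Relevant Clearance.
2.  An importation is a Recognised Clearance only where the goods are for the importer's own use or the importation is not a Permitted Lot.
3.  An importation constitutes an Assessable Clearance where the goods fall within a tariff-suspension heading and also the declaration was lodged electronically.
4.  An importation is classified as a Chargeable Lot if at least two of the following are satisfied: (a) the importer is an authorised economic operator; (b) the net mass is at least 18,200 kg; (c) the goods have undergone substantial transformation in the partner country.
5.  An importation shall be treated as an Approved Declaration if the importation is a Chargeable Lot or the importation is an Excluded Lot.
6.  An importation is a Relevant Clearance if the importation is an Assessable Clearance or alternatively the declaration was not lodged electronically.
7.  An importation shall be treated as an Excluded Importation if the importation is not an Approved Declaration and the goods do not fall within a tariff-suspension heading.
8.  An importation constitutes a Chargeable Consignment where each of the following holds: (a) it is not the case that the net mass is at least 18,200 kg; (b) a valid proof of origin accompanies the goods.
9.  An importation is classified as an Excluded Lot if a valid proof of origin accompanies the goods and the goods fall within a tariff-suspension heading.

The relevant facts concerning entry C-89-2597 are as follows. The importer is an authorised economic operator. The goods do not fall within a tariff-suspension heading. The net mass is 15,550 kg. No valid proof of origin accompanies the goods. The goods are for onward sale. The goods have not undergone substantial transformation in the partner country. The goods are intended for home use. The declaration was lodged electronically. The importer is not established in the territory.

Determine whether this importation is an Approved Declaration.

No

paragraph 4 — Chargeable Lot: the importer is an authorised economic operator? yes; net mass: 15,550 kg ≥ 18,200 kg? no; the goods have undergone substantial transformation in the partner country? no — 1 of 3 hold (need ≥2) → not satisfied.
paragraph 9 — Excluded Lot: [a valid proof of origin accompanies the goods? no] AND [the goods fall within a tariff-suspension heading? no] → not satisfied.
paragraph 5 — Approved Declaration: [Chargeable Lot (paragraph 4)? no] OR [Excluded Lot (paragraph 9)? no] → not satisfied.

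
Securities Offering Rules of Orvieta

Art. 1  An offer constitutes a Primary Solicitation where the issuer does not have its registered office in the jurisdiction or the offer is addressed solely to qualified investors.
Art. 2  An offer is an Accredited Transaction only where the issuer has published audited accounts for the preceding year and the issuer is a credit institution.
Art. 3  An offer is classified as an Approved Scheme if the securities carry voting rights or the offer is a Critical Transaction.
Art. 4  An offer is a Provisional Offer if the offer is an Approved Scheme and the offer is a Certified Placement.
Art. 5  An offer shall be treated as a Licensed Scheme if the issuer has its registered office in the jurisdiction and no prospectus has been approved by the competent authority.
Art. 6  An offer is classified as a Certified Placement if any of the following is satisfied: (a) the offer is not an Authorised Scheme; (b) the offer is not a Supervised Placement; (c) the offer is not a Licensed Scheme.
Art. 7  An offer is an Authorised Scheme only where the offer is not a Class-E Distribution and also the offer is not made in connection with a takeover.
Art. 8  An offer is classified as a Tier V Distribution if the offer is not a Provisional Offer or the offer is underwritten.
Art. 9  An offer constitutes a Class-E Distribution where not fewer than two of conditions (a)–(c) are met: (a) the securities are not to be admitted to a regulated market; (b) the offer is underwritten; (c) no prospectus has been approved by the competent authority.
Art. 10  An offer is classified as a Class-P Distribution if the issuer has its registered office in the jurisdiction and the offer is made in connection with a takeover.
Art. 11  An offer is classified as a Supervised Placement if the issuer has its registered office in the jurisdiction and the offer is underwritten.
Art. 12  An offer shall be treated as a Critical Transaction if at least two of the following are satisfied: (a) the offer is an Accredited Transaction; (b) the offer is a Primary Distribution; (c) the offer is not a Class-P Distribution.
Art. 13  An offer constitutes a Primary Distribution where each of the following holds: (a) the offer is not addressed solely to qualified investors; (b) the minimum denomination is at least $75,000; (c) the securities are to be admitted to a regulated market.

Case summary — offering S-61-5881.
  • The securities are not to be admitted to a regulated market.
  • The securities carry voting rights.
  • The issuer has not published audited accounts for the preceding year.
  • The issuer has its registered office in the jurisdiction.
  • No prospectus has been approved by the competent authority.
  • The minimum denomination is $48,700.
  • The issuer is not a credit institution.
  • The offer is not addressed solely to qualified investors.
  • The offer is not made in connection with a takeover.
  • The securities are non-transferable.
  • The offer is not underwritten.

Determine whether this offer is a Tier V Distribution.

No

article 2 — Accredited Transaction: [the issuer has published audited accounts for the preceding year? no] AND [the issuer is a credit institution? no] → not satisfied.
article 13 — Primary Distribution: [the offer is not addressed solely to qualified investors? yes] AND [minimum denomination: $48,700 ≥ $75,000? no] AND [the securities are to be admitted to a regulated market? no] → not satisfied.
article 10 — Class-P Distribution: [the issuer has its registered office in the jurisdiction? yes] AND [the offer is made in connection with a takeover? no] → not satisfied.
article 12 — Critical Transaction: Accredited Transaction (article 2)? no; Primary Distribution (article 13)? no; not a Class-P Distribution (article 10)? yes — 1 of 3 hold (need ≥2) → not satisfied.
article 3 — Approved Scheme: [the securities carry voting rights? yes] OR [Critical Transaction (article 12)? no] → satisfied.
article 9 — Class-E Distribution: the securities are not to be admitted to a regulated market? yes; the offer is underwritten? no; no prospectus has been approved by the competent authority? yes — 2 of 3 hold (need ≥2) → satisfied.
article 7 — Authorised Scheme: [not a Class-E Distribution (article 9)? no] AND [the offer is not made in connection with a takeover? yes] → not satisfied.
article 11 — Supervised Placement: [the issuer has its registered office in the jurisdiction? yes] AND [the offer is underwritten? no] → not satisfied.
article 5 — Licensed Scheme: [the issuer has its registered office in the jurisdiction? yes] AND [no prospectus has been approved by the competent authority? yes] → satisfied.
article 6 — Certified Placement: [not an Authorised Scheme (article 7)? yes] OR [not a Supervised Placement (article 11)? yes] OR [not a Licensed Scheme (article 5)? no] → satisfied.
article 4 — Provisional Offer: [Approved Scheme (article 3)? yes] AND [Certified Placement (article 6)? yes] → satisfied.
article 8 — Tier V Distribution: [not a Provisional Offer (article 4)? no] OR [the offer is underwritten? no] → not satisfied.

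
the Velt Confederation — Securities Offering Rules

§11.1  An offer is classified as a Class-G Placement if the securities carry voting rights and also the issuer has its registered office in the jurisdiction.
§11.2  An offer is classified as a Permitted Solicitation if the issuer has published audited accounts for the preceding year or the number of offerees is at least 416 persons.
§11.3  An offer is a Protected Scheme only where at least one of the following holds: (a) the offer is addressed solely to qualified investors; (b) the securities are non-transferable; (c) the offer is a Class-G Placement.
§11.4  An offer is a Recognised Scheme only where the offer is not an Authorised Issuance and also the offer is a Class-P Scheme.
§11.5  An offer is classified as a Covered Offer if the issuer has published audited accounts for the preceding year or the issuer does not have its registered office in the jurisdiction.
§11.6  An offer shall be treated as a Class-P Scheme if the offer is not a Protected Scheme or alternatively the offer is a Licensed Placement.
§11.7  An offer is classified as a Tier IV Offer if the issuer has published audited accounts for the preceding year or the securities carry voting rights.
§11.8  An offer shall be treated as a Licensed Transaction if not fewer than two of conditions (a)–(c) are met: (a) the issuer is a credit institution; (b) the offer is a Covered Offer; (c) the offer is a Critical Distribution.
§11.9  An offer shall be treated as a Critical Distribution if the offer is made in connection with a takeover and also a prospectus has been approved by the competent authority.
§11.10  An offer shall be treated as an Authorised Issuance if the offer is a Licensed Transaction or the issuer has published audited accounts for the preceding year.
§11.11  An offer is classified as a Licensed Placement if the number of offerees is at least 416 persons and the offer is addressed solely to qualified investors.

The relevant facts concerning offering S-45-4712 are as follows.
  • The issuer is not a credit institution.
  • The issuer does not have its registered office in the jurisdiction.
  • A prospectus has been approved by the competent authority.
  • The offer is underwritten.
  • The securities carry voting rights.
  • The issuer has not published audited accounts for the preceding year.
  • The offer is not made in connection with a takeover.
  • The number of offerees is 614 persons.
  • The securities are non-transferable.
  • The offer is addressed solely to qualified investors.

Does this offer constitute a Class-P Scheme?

Under §11.1: the securities carry voting rights? yes; and the issuer has its registered office in the jurisdiction? no. So the offer is not a Class-G Placement.
Under §11.3: the offer is addressed solely to qualified investors? yes; or the securities are non-transferable? yes; or Class-G Placement (§11.1)? no. So the offer is a Protected Scheme.
Under §11.11: number of offerees: 614 persons ≥ 416 persons? yes; and the offer is addressed solely to qualified investors? yes. So the offer is a Licensed Placement.
Under §11.6: not a Protected Scheme (§11.3)? no; or Licensed Placement (§11.11)? yes. So the offer is a Class-P Scheme.

Yes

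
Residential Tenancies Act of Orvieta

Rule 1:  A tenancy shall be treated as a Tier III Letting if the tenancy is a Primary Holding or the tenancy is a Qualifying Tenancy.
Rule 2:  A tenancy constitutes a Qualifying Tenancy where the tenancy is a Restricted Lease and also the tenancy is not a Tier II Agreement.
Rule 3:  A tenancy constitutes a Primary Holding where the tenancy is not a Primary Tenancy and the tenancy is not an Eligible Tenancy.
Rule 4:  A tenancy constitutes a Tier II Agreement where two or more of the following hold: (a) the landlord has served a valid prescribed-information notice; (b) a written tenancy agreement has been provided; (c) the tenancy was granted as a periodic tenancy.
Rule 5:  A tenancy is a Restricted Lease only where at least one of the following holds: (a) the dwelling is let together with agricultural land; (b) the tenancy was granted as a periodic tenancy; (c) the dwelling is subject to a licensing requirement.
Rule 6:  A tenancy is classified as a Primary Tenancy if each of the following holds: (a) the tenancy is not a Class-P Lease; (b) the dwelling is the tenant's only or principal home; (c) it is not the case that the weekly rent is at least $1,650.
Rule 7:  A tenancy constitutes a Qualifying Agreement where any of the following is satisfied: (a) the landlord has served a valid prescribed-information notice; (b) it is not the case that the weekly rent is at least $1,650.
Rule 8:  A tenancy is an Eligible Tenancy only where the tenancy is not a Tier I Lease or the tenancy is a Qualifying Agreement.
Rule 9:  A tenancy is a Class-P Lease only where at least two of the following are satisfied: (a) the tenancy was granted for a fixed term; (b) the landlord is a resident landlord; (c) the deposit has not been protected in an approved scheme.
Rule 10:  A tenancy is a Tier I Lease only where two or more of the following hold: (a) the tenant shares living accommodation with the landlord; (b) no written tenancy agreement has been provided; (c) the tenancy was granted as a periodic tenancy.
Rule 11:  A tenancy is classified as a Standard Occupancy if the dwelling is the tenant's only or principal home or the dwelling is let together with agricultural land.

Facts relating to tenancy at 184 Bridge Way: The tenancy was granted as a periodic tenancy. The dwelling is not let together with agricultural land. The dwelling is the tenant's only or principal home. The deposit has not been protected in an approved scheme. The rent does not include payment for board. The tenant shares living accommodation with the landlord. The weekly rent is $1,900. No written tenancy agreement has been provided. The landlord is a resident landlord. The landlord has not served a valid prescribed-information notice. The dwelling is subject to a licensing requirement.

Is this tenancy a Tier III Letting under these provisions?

rule 9 — Class-P Lease: the tenancy was granted for a fixed term? no; the landlord is a resident landlord? yes; the deposit has not been protected in an approved scheme? yes — 2 of 3 hold (need ≥2) → satisfied.
rule 6 — Primary Tenancy: [not a Class-P Lease (rule 9)? no] AND [the dwelling is the tenant's only or principal home? yes] AND [weekly rent: $1,900 ≥ $1,650? yes, so negated condition no] → not satisfied.
rule 10 — Tier I Lease: the tenant shares living accommodation with the landlord? yes; no written tenancy agreement has been provided? yes; the tenancy was granted as a periodic tenancy? yes — 3 of 3 hold (need ≥2) → satisfied.
rule 7 — Qualifying Agreement: [the landlord has served a valid prescribed-information notice? no] OR [weekly rent: $1,900 ≥ $1,650? yes, so negated condition no] → not satisfied.
rule 8 — Eligible Tenancy: [not a Tier I Lease (rule 10)? no] OR [Qualifying Agreement (rule 7)? no] → not satisfied.
rule 3 — Primary Holding: [not a Primary Tenancy (rule 6)? yes] AND [not an Eligible Tenancy (rule 8)? yes] → satisfied.
rule 5 — Restricted Lease: [the dwelling is let together with agricultural land? no] OR [the tenancy was granted as a periodic tenancy? yes] OR [the dwelling is subject to a licensing requirement? yes] → satisfied.
rule 4 — Tier II Agreement: the landlord has served a valid prescribed-information notice? no; a written tenancy agreement has been provided? no; the tenancy was granted as a periodic tenancy? yes — 1 of 3 hold (need ≥2) → not satisfied.
rule 2 — Qualifying Tenancy: [Restricted Lease (rule 5)? yes] AND [not a Tier II Agreement (rule 4)? yes] → satisfied.
rule 1 — Tier III Letting: [Primary Holding (rule 3)? yes] OR [Qualifying Tenancy (rule 2)? yes] → satisfied.

Yes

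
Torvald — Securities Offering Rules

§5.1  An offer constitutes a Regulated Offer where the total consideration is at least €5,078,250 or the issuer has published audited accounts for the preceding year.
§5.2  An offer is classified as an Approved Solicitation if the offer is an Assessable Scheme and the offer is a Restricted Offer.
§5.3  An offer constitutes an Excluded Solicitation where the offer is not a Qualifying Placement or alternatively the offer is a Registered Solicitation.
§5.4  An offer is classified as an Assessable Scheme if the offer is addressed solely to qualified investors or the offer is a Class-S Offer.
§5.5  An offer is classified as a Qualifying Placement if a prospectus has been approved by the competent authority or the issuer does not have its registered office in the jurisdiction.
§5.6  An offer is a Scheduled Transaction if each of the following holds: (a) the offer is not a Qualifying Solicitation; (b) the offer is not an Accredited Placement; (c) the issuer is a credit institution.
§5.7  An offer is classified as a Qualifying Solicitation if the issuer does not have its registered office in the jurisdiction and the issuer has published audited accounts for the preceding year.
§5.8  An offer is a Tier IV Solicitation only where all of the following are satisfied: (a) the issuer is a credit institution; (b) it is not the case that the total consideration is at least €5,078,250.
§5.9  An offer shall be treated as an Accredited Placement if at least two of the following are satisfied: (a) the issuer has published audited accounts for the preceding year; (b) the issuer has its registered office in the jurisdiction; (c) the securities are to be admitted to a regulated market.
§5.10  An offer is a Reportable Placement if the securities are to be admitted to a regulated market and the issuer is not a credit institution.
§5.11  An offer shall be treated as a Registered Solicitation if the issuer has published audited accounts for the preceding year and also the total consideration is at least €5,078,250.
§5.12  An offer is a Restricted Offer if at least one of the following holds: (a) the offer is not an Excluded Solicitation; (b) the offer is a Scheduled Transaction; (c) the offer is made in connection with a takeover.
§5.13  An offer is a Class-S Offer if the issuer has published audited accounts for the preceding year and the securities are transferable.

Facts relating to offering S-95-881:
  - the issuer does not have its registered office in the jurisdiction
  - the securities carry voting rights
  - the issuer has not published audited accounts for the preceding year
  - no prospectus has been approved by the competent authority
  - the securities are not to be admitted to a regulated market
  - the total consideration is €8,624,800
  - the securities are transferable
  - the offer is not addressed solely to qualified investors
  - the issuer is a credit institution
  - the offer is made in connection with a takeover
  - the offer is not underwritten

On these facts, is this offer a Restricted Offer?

Yes

§5.5 — Qualifying Placement: [a prospectus has been approved by the competent authority? no] OR [the issuer does not have its registered office in the jurisdiction? yes] → satisfied.
§5.11 — Registered Solicitation: [the issuer has published audited accounts for the preceding year? no] AND [total consideration: €8,624,800 ≥ €5,078,250? yes] → not satisfied.
§5.3 — Excluded Solicitation: [not a Qualifying Placement (§5.5)? no] OR [Registered Solicitation (§5.11)? no] → not satisfied.
§5.7 — Qualifying Solicitation: [the issuer does not have its registered office in the jurisdiction? yes] AND [the issuer has published audited accounts for the preceding year? no] → not satisfied.
§5.9 — Accredited Placement: the issuer has published audited accounts for the preceding year? no; the issuer has its registered office in the jurisdiction? no; the securities are to be admitted to a regulated market? no — 0 of 3 hold (need ≥2) → not satisfied.
§5.6 — Scheduled Transaction: [not a Qualifying Solicitation (§5.7)? yes] AND [not an Accredited Placement (§5.9)? yes] AND [the issuer is a credit institution? yes] → satisfied.
§5.12 — Restricted Offer: [not an Excluded Solicitation (§5.3)? yes] OR [Scheduled Transaction (§5.6)? yes] OR [the offer is made in connection with a takeover? yes] → satisfied.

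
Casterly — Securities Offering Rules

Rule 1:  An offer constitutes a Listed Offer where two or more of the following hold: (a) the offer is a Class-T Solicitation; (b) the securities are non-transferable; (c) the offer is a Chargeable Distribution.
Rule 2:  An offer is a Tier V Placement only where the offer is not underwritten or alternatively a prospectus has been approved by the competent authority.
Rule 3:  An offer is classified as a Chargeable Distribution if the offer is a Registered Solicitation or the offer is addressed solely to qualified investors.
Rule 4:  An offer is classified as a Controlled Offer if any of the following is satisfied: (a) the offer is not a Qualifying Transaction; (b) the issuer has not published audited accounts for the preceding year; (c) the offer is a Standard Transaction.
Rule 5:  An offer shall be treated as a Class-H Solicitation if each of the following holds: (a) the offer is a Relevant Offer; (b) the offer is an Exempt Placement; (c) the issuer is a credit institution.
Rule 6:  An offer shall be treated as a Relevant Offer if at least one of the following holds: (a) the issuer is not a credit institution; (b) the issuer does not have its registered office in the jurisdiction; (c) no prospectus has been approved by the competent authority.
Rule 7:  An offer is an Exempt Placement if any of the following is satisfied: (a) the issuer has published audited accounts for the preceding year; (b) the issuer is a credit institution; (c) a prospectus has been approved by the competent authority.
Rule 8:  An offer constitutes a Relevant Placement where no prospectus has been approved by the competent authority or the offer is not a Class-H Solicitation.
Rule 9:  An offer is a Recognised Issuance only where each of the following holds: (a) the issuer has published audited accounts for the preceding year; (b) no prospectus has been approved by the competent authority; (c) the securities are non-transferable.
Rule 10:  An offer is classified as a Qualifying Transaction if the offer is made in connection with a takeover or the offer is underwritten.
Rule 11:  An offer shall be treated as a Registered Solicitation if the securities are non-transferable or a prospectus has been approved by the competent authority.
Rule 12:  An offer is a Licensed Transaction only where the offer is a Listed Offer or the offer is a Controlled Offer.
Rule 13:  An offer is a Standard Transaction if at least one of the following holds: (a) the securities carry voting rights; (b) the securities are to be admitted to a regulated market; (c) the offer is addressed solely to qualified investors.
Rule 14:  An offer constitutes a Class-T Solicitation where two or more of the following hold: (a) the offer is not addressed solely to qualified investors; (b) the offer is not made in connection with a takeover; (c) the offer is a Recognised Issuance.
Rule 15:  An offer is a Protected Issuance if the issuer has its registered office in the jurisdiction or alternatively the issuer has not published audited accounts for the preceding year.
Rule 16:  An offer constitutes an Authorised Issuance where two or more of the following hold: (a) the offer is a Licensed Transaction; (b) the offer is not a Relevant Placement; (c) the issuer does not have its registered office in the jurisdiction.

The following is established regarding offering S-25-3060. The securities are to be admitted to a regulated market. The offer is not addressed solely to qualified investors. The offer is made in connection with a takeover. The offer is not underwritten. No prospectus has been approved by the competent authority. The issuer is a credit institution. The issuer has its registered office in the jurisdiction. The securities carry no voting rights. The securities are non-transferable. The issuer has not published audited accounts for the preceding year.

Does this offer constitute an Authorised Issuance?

rule 9 — Recognised Issuance: [the issuer has published audited accounts for the preceding year? no] AND [no prospectus has been approved by the competent authority? yes] AND [the securities are non-transferable? yes] → not satisfied.
rule 14 — Class-T Solicitation: the offer is not addressed solely to qualified investors? yes; the offer is not made in connection with a takeover? no; Recognised Issuance (rule 9)? no — 1 of 3 hold (need ≥2) → not satisfied.
rule 11 — Registered Solicitation: [the securities are non-transferable? yes] OR [a prospectus has been approved by the competent authority? no] → satisfied.
rule 3 — Chargeable Distribution: [Registered Solicitation (rule 11)? yes] OR [the offer is addressed solely to qualified investors? no] → satisfied.
rule 1 — Listed Offer: Class-T Solicitation (rule 14)? no; the securities are non-transferable? yes; Chargeable Distribution (rule 3)? yes — 2 of 3 hold (need ≥2) → satisfied.
rule 10 — Qualifying Transaction: [the offer is made in connection with a takeover? yes] OR [the offer is underwritten? no] → satisfied.
rule 13 — Standard Transaction: [the securities carry voting rights? no] OR [the securities are to be admitted to a regulated market? yes] OR [the offer is addressed solely to qualified investors? no] → satisfied.
rule 4 — Controlled Offer: [not a Qualifying Transaction (rule 10)? no] OR [the issuer has not published audited accounts for the preceding year? yes] OR [Standard Transaction (rule 13)? yes] → satisfied.
rule 12 — Licensed Transaction: [Listed Offer (rule 1)? yes] OR [Controlled Offer (rule 4)? yes] → satisfied.
rule 6 — Relevant Offer: [the issuer is not a credit institution? no] OR [the issuer does not have its registered office in the jurisdiction? no] OR [no prospectus has been approved by the competent authority? yes] → satisfied.
rule 7 — Exempt Placement: [the issuer has published audited accounts for the preceding year? no] OR [the issuer is a credit institution? yes] OR [a prospectus has been approved by the competent authority? no] → satisfied.
rule 5 — Class-H Solicitation: [Relevant Offer (rule 6)? yes] AND [Exempt Placement (rule 7)? yes] AND [the issuer is a credit institution? yes] → satisfied.
rule 8 — Relevant Placement: [no prospectus has been approved by the competent authority? yes] OR [not a Class-H Solicitation (rule 5)? no] → satisfied.
rule 16 — Authorised Issuance: Licensed Transaction (rule 12)? yes; not a Relevant Placement (rule 8)? no; the issuer does not have its registered office in the jurisdiction? no — 1 of 3 hold (need ≥2) → not satisfied.

No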